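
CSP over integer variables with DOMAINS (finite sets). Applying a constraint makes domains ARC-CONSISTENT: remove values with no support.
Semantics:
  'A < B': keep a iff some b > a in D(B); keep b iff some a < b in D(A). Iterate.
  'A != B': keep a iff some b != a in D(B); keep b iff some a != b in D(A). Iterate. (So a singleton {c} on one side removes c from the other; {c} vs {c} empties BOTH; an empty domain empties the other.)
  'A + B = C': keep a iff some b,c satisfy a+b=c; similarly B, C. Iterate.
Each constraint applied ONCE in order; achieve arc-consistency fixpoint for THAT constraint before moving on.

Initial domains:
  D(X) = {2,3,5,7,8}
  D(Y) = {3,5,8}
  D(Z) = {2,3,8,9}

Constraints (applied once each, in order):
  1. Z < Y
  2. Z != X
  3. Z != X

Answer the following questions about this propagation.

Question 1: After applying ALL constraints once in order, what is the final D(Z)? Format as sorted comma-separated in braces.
Answer: {2,3}

Derivation:
Constraint 1 (Z < Y) on D(Z)={2,3,8,9} D(Y)={3,5,8}: Z {2,3,8,9}->{2,3}
Constraint 2 (Z != X) on D(Z)={2,3} D(X)={2,3,5,7,8}: no change
Constraint 3 (Z != X) on D(Z)={2,3} D(X)={2,3,5,7,8}: no change
So after all 3 constraints: D(Z) = {2,3}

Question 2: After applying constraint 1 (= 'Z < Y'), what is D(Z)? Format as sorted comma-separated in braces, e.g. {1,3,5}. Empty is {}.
Constraint 1 (Z < Y) on D(Z)={2,3,8,9} D(Y)={3,5,8}: Z {2,3,8,9}->{2,3}
So after constraint 1: D(Z) = {2,3}

Answer: {2,3}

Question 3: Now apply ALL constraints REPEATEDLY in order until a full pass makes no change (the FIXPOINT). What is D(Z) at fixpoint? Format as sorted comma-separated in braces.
pass 0 (initial): D(Z)={2,3,8,9}
pass 1: Z {2,3,8,9}->{2,3}
pass 2: no change
Fixpoint after 2 passes: D(Z) = {2,3}

Answer: {2,3}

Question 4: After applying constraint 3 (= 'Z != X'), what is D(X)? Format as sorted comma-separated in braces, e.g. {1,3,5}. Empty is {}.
Answer: {2,3,5,7,8}

Derivation:
Constraint 1 (Z < Y) on D(Z)={2,3,8,9} D(Y)={3,5,8}: Z {2,3,8,9}->{2,3}
Constraint 2 (Z != X) on D(Z)={2,3} D(X)={2,3,5,7,8}: no change
Constraint 3 (Z != X) on D(Z)={2,3} D(X)={2,3,5,7,8}: no change
So after constraint 3: D(X) = {2,3,5,7,8}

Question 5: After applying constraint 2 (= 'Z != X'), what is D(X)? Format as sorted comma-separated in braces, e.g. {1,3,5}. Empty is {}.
Answer: {2,3,5,7,8}

Derivation:
Constraint 1 (Z < Y) on D(Z)={2,3,8,9} D(Y)={3,5,8}: Z {2,3,8,9}->{2,3}
Constraint 2 (Z != X) on D(Z)={2,3} D(X)={2,3,5,7,8}: no change
So after constraint 2: D(X) = {2,3,5,7,8}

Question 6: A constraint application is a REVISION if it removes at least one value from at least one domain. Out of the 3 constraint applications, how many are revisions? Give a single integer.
Constraint 1 (Z < Y) on D(Z)={2,3,8,9} D(Y)={3,5,8}: Z {2,3,8,9}->{2,3} => REVISION
Constraint 2 (Z != X) on D(Z)={2,3} D(X)={2,3,5,7,8}: no change => not a revision
Constraint 3 (Z != X) on D(Z)={2,3} D(X)={2,3,5,7,8}: no change => not a revision
Total revisions = 1

Answer: 1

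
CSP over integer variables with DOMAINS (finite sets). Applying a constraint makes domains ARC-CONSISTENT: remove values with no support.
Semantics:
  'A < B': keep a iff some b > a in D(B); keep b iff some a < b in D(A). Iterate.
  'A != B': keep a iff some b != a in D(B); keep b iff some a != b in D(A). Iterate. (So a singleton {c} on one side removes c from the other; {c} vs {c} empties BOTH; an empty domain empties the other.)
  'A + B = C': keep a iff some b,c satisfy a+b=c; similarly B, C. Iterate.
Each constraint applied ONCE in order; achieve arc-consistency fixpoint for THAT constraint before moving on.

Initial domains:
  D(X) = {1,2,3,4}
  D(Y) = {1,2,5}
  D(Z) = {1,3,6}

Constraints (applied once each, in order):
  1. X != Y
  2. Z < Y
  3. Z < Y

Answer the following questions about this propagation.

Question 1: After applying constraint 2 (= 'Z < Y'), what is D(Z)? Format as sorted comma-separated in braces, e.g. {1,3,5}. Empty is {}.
Constraint 1 (X != Y) on D(X)={1,2,3,4} D(Y)={1,2,5}: no change
Constraint 2 (Z < Y) on D(Z)={1,3,6} D(Y)={1,2,5}: Z {1,3,6}->{1,3}; Y {1,2,5}->{2,5}
So after constraint 2: D(Z) = {1,3}

Answer: {1,3}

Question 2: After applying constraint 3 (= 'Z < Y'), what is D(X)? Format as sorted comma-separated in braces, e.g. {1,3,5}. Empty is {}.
Constraint 1 (X != Y) on D(X)={1,2,3,4} D(Y)={1,2,5}: no change
Constraint 2 (Z < Y) on D(Z)={1,3,6} D(Y)={1,2,5}: Z {1,3,6}->{1,3}; Y {1,2,5}->{2,5}
Constraint 3 (Z < Y) on D(Z)={1,3} D(Y)={2,5}: no change
So after constraint 3: D(X) = {1,2,3,4}

Answer: {1,2,3,4}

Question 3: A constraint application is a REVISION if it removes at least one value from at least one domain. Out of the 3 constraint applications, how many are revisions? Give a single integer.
Constraint 1 (X != Y) on D(X)={1,2,3,4} D(Y)={1,2,5}: no change => not a revision
Constraint 2 (Z < Y) on D(Z)={1,3,6} D(Y)={1,2,5}: Z {1,3,6}->{1,3}; Y {1,2,5}->{2,5} => REVISION
Constraint 3 (Z < Y) on D(Z)={1,3} D(Y)={2,5}: no change => not a revision
Total revisions = 1

Answer: 1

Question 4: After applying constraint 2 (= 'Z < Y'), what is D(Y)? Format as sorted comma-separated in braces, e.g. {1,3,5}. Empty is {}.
Constraint 1 (X != Y) on D(X)={1,2,3,4} D(Y)={1,2,5}: no change
Constraint 2 (Z < Y) on D(Z)={1,3,6} D(Y)={1,2,5}: Z {1,3,6}->{1,3}; Y {1,2,5}->{2,5}
So after constraint 2: D(Y) = {2,5}

Answer: {2,5}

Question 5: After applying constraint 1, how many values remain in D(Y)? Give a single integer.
Constraint 1 (X != Y) on D(X)={1,2,3,4} D(Y)={1,2,5}: no change
So after constraint 1: D(Y)={1,2,5}, size = 3

Answer: 3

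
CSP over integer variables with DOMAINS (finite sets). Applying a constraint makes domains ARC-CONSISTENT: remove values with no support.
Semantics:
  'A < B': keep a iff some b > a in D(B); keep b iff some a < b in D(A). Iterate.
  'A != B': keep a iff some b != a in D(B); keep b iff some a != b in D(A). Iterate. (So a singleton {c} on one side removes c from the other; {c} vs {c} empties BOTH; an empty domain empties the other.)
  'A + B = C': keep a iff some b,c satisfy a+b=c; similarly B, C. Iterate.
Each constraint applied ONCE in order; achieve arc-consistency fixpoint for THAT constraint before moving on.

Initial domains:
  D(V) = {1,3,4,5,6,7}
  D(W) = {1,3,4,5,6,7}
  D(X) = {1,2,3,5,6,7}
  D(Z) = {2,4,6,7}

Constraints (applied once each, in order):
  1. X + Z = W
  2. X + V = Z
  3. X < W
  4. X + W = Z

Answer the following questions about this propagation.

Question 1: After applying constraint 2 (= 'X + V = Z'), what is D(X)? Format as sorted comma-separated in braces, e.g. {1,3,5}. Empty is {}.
Constraint 1 (X + Z = W) on D(X)={1,2,3,5,6,7} D(Z)={2,4,6,7} D(W)={1,3,4,5,6,7}: X {1,2,3,5,6,7}->{1,2,3,5}; Z {2,4,6,7}->{2,4,6}; W {1,3,4,5,6,7}->{3,4,5,6,7}
Constraint 2 (X + V = Z) on D(X)={1,2,3,5} D(V)={1,3,4,5,6,7} D(Z)={2,4,6}: V {1,3,4,5,6,7}->{1,3,4,5}
So after constraint 2: D(X) = {1,2,3,5}

Answer: {1,2,3,5}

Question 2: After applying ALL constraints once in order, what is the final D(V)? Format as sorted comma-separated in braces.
Answer: {1,3,4,5}

Derivation:
Constraint 1 (X + Z = W) on D(X)={1,2,3,5,6,7} D(Z)={2,4,6,7} D(W)={1,3,4,5,6,7}: X {1,2,3,5,6,7}->{1,2,3,5}; Z {2,4,6,7}->{2,4,6}; W {1,3,4,5,6,7}->{3,4,5,6,7}
Constraint 2 (X + V = Z) on D(X)={1,2,3,5} D(V)={1,3,4,5,6,7} D(Z)={2,4,6}: V {1,3,4,5,6,7}->{1,3,4,5}
Constraint 3 (X < W) on D(X)={1,2,3,5} D(W)={3,4,5,6,7}: no change
Constraint 4 (X + W = Z) on D(X)={1,2,3,5} D(W)={3,4,5,6,7} D(Z)={2,4,6}: X {1,2,3,5}->{1,2,3}; W {3,4,5,6,7}->{3,4,5}; Z {2,4,6}->{4,6}
So after all 4 constraints: D(V) = {1,3,4,5}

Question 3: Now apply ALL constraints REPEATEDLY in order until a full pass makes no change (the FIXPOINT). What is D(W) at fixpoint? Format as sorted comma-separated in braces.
pass 0 (initial): D(W)={1,3,4,5,6,7}
pass 1: V {1,3,4,5,6,7}->{1,3,4,5}; W {1,3,4,5,6,7}->{3,4,5}; X {1,2,3,5,6,7}->{1,2,3}; Z {2,4,6,7}->{4,6}
pass 2: V {1,3,4,5}->{3}; W {3,4,5}->{}; X {1,2,3}->{}; Z {4,6}->{}
pass 3: V {3}->{}
pass 4: no change
Fixpoint after 4 passes: D(W) = {}

Answer: {}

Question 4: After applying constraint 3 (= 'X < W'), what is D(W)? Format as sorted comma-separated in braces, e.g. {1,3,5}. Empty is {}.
Constraint 1 (X + Z = W) on D(X)={1,2,3,5,6,7} D(Z)={2,4,6,7} D(W)={1,3,4,5,6,7}: X {1,2,3,5,6,7}->{1,2,3,5}; Z {2,4,6,7}->{2,4,6}; W {1,3,4,5,6,7}->{3,4,5,6,7}
Constraint 2 (X + V = Z) on D(X)={1,2,3,5} D(V)={1,3,4,5,6,7} D(Z)={2,4,6}: V {1,3,4,5,6,7}->{1,3,4,5}
Constraint 3 (X < W) on D(X)={1,2,3,5} D(W)={3,4,5,6,7}: no change
So after constraint 3: D(W) = {3,4,5,6,7}

Answer: {3,4,5,6,7}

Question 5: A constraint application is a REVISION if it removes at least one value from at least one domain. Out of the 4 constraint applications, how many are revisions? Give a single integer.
Answer: 3

Derivation:
Constraint 1 (X + Z = W) on D(X)={1,2,3,5,6,7} D(Z)={2,4,6,7} D(W)={1,3,4,5,6,7}: X {1,2,3,5,6,7}->{1,2,3,5}; Z {2,4,6,7}->{2,4,6}; W {1,3,4,5,6,7}->{3,4,5,6,7} => REVISION
Constraint 2 (X + V = Z) on D(X)={1,2,3,5} D(V)={1,3,4,5,6,7} D(Z)={2,4,6}: V {1,3,4,5,6,7}->{1,3,4,5} => REVISION
Constraint 3 (X < W) on D(X)={1,2,3,5} D(W)={3,4,5,6,7}: no change => not a revision
Constraint 4 (X + W = Z) on D(X)={1,2,3,5} D(W)={3,4,5,6,7} D(Z)={2,4,6}: X {1,2,3,5}->{1,2,3}; W {3,4,5,6,7}->{3,4,5}; Z {2,4,6}->{4,6} => REVISION
Total revisions = 3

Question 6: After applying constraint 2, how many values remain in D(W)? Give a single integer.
Constraint 1 (X + Z = W) on D(X)={1,2,3,5,6,7} D(Z)={2,4,6,7} D(W)={1,3,4,5,6,7}: X {1,2,3,5,6,7}->{1,2,3,5}; Z {2,4,6,7}->{2,4,6}; W {1,3,4,5,6,7}->{3,4,5,6,7}
Constraint 2 (X + V = Z) on D(X)={1,2,3,5} D(V)={1,3,4,5,6,7} D(Z)={2,4,6}: V {1,3,4,5,6,7}->{1,3,4,5}
So after constraint 2: D(W)={3,4,5,6,7}, size = 5

Answer: 5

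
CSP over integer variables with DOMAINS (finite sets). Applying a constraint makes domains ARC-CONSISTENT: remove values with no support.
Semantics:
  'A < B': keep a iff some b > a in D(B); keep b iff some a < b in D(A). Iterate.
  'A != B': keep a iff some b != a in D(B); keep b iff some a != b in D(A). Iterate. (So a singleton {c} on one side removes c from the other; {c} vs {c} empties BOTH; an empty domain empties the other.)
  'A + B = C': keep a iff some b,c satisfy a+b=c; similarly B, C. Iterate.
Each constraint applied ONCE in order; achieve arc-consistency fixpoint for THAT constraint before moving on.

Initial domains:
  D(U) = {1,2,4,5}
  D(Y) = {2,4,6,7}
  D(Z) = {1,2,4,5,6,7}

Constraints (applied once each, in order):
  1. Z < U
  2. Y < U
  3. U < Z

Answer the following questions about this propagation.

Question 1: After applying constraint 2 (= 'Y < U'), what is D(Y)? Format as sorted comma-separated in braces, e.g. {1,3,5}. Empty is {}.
Constraint 1 (Z < U) on D(Z)={1,2,4,5,6,7} D(U)={1,2,4,5}: Z {1,2,4,5,6,7}->{1,2,4}; U {1,2,4,5}->{2,4,5}
Constraint 2 (Y < U) on D(Y)={2,4,6,7} D(U)={2,4,5}: Y {2,4,6,7}->{2,4}; U {2,4,5}->{4,5}
So after constraint 2: D(Y) = {2,4}

Answer: {2,4}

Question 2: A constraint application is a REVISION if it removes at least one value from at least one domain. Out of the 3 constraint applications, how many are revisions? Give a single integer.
Constraint 1 (Z < U) on D(Z)={1,2,4,5,6,7} D(U)={1,2,4,5}: Z {1,2,4,5,6,7}->{1,2,4}; U {1,2,4,5}->{2,4,5} => REVISION
Constraint 2 (Y < U) on D(Y)={2,4,6,7} D(U)={2,4,5}: Y {2,4,6,7}->{2,4}; U {2,4,5}->{4,5} => REVISION
Constraint 3 (U < Z) on D(U)={4,5} D(Z)={1,2,4}: U {4,5}->{}; Z {1,2,4}->{} => REVISION
Total revisions = 3

Answer: 3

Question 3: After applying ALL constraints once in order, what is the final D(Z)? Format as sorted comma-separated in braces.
Constraint 1 (Z < U) on D(Z)={1,2,4,5,6,7} D(U)={1,2,4,5}: Z {1,2,4,5,6,7}->{1,2,4}; U {1,2,4,5}->{2,4,5}
Constraint 2 (Y < U) on D(Y)={2,4,6,7} D(U)={2,4,5}: Y {2,4,6,7}->{2,4}; U {2,4,5}->{4,5}
Constraint 3 (U < Z) on D(U)={4,5} D(Z)={1,2,4}: U {4,5}->{}; Z {1,2,4}->{}
So after all 3 constraints: D(Z) = {}

Answer: {}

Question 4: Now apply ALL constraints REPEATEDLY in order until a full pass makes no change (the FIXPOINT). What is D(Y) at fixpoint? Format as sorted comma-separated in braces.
Answer: {}

Derivation:
pass 0 (initial): D(Y)={2,4,6,7}
pass 1: U {1,2,4,5}->{}; Y {2,4,6,7}->{2,4}; Z {1,2,4,5,6,7}->{}
pass 2: Y {2,4}->{}
pass 3: no change
Fixpoint after 3 passes: D(Y) = {}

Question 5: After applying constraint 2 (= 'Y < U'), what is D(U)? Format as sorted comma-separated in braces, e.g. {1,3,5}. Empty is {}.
Answer: {4,5}

Derivation:
Constraint 1 (Z < U) on D(Z)={1,2,4,5,6,7} D(U)={1,2,4,5}: Z {1,2,4,5,6,7}->{1,2,4}; U {1,2,4,5}->{2,4,5}
Constraint 2 (Y < U) on D(Y)={2,4,6,7} D(U)={2,4,5}: Y {2,4,6,7}->{2,4}; U {2,4,5}->{4,5}
So after constraint 2: D(U) = {4,5}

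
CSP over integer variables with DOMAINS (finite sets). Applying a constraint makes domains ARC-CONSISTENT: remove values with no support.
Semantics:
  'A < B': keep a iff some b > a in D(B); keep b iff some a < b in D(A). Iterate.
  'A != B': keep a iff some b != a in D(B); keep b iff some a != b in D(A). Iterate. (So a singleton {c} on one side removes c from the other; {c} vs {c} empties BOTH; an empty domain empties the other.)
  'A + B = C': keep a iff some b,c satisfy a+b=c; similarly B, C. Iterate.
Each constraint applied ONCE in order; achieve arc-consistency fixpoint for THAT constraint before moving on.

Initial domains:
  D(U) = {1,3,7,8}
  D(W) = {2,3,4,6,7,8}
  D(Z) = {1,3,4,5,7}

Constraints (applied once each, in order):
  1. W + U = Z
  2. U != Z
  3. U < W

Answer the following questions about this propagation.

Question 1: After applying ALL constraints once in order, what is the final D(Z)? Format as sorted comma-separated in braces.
Constraint 1 (W + U = Z) on D(W)={2,3,4,6,7,8} D(U)={1,3,7,8} D(Z)={1,3,4,5,7}: W {2,3,4,6,7,8}->{2,3,4,6}; U {1,3,7,8}->{1,3}; Z {1,3,4,5,7}->{3,4,5,7}
Constraint 2 (U != Z) on D(U)={1,3} D(Z)={3,4,5,7}: no change
Constraint 3 (U < W) on D(U)={1,3} D(W)={2,3,4,6}: no change
So after all 3 constraints: D(Z) = {3,4,5,7}

Answer: {3,4,5,7}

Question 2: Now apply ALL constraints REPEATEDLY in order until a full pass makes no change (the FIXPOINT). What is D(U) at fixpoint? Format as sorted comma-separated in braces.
pass 0 (initial): D(U)={1,3,7,8}
pass 1: U {1,3,7,8}->{1,3}; W {2,3,4,6,7,8}->{2,3,4,6}; Z {1,3,4,5,7}->{3,4,5,7}
pass 2: no change
Fixpoint after 2 passes: D(U) = {1,3}

Answer: {1,3}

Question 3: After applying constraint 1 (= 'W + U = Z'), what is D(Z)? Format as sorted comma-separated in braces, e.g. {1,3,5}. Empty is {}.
Answer: {3,4,5,7}

Derivation:
Constraint 1 (W + U = Z) on D(W)={2,3,4,6,7,8} D(U)={1,3,7,8} D(Z)={1,3,4,5,7}: W {2,3,4,6,7,8}->{2,3,4,6}; U {1,3,7,8}->{1,3}; Z {1,3,4,5,7}->{3,4,5,7}
So after constraint 1: D(Z) = {3,4,5,7}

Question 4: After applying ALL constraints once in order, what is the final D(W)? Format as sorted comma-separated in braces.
Constraint 1 (W + U = Z) on D(W)={2,3,4,6,7,8} D(U)={1,3,7,8} D(Z)={1,3,4,5,7}: W {2,3,4,6,7,8}->{2,3,4,6}; U {1,3,7,8}->{1,3}; Z {1,3,4,5,7}->{3,4,5,7}
Constraint 2 (U != Z) on D(U)={1,3} D(Z)={3,4,5,7}: no change
Constraint 3 (U < W) on D(U)={1,3} D(W)={2,3,4,6}: no change
So after all 3 constraints: D(W) = {2,3,4,6}

Answer: {2,3,4,6}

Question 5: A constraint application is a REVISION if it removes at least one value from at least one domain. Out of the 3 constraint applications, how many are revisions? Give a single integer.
Constraint 1 (W + U = Z) on D(W)={2,3,4,6,7,8} D(U)={1,3,7,8} D(Z)={1,3,4,5,7}: W {2,3,4,6,7,8}->{2,3,4,6}; U {1,3,7,8}->{1,3}; Z {1,3,4,5,7}->{3,4,5,7} => REVISION
Constraint 2 (U != Z) on D(U)={1,3} D(Z)={3,4,5,7}: no change => not a revision
Constraint 3 (U < W) on D(U)={1,3} D(W)={2,3,4,6}: no change => not a revision
Total revisions = 1

Answer: 1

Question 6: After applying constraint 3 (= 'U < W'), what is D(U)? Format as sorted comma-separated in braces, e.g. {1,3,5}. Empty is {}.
Answer: {1,3}

Derivation:
Constraint 1 (W + U = Z) on D(W)={2,3,4,6,7,8} D(U)={1,3,7,8} D(Z)={1,3,4,5,7}: W {2,3,4,6,7,8}->{2,3,4,6}; U {1,3,7,8}->{1,3}; Z {1,3,4,5,7}->{3,4,5,7}
Constraint 2 (U != Z) on D(U)={1,3} D(Z)={3,4,5,7}: no change
Constraint 3 (U < W) on D(U)={1,3} D(W)={2,3,4,6}: no change
So after constraint 3: D(U) = {1,3}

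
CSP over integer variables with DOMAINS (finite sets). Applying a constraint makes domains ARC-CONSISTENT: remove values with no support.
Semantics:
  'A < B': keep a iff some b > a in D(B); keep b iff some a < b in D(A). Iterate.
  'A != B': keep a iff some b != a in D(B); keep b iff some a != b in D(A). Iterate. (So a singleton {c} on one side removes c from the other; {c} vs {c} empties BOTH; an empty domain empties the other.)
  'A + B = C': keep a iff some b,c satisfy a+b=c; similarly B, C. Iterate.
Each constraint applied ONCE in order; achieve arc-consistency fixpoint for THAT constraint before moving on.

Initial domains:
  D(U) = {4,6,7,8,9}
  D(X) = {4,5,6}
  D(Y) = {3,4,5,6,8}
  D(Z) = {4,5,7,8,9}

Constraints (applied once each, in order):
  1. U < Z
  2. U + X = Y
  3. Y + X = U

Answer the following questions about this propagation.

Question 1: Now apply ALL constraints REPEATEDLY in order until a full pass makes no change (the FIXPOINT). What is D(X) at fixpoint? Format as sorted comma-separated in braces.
pass 0 (initial): D(X)={4,5,6}
pass 1: U {4,6,7,8,9}->{}; X {4,5,6}->{}; Y {3,4,5,6,8}->{}; Z {4,5,7,8,9}->{5,7,8,9}
pass 2: Z {5,7,8,9}->{}
pass 3: no change
Fixpoint after 3 passes: D(X) = {}

Answer: {}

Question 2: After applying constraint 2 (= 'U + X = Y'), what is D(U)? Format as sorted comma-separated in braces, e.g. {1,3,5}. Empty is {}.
Constraint 1 (U < Z) on D(U)={4,6,7,8,9} D(Z)={4,5,7,8,9}: U {4,6,7,8,9}->{4,6,7,8}; Z {4,5,7,8,9}->{5,7,8,9}
Constraint 2 (U + X = Y) on D(U)={4,6,7,8} D(X)={4,5,6} D(Y)={3,4,5,6,8}: U {4,6,7,8}->{4}; X {4,5,6}->{4}; Y {3,4,5,6,8}->{8}
So after constraint 2: D(U) = {4}

Answer: {4}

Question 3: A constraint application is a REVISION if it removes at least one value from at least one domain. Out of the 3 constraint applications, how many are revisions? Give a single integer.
Constraint 1 (U < Z) on D(U)={4,6,7,8,9} D(Z)={4,5,7,8,9}: U {4,6,7,8,9}->{4,6,7,8}; Z {4,5,7,8,9}->{5,7,8,9} => REVISION
Constraint 2 (U + X = Y) on D(U)={4,6,7,8} D(X)={4,5,6} D(Y)={3,4,5,6,8}: U {4,6,7,8}->{4}; X {4,5,6}->{4}; Y {3,4,5,6,8}->{8} => REVISION
Constraint 3 (Y + X = U) on D(Y)={8} D(X)={4} D(U)={4}: Y {8}->{}; X {4}->{}; U {4}->{} => REVISION
Total revisions = 3

Answer: 3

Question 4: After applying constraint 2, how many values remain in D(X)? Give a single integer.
Answer: 1

Derivation:
Constraint 1 (U < Z) on D(U)={4,6,7,8,9} D(Z)={4,5,7,8,9}: U {4,6,7,8,9}->{4,6,7,8}; Z {4,5,7,8,9}->{5,7,8,9}
Constraint 2 (U + X = Y) on D(U)={4,6,7,8} D(X)={4,5,6} D(Y)={3,4,5,6,8}: U {4,6,7,8}->{4}; X {4,5,6}->{4}; Y {3,4,5,6,8}->{8}
So after constraint 2: D(X)={4}, size = 1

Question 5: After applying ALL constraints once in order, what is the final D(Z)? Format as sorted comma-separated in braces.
Answer: {5,7,8,9}

Derivation:
Constraint 1 (U < Z) on D(U)={4,6,7,8,9} D(Z)={4,5,7,8,9}: U {4,6,7,8,9}->{4,6,7,8}; Z {4,5,7,8,9}->{5,7,8,9}
Constraint 2 (U + X = Y) on D(U)={4,6,7,8} D(X)={4,5,6} D(Y)={3,4,5,6,8}: U {4,6,7,8}->{4}; X {4,5,6}->{4}; Y {3,4,5,6,8}->{8}
Constraint 3 (Y + X = U) on D(Y)={8} D(X)={4} D(U)={4}: Y {8}->{}; X {4}->{}; U {4}->{}
So after all 3 constraints: D(Z) = {5,7,8,9}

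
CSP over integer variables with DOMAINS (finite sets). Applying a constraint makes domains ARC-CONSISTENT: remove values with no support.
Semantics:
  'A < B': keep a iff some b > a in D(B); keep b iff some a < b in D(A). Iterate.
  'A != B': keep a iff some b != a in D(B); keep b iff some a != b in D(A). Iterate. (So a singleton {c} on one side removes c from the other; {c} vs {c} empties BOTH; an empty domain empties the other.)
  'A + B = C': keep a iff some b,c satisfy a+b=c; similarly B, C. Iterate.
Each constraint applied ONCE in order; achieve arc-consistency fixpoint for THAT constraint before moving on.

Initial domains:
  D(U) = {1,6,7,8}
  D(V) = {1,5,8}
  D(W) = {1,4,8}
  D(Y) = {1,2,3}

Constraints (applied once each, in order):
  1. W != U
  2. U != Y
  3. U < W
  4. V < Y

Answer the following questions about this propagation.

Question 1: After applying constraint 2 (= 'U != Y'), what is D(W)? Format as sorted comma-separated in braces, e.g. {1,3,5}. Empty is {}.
Constraint 1 (W != U) on D(W)={1,4,8} D(U)={1,6,7,8}: no change
Constraint 2 (U != Y) on D(U)={1,6,7,8} D(Y)={1,2,3}: no change
So after constraint 2: D(W) = {1,4,8}

Answer: {1,4,8}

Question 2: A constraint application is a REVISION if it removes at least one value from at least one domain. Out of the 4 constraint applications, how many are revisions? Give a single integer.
Constraint 1 (W != U) on D(W)={1,4,8} D(U)={1,6,7,8}: no change => not a revision
Constraint 2 (U != Y) on D(U)={1,6,7,8} D(Y)={1,2,3}: no change => not a revision
Constraint 3 (U < W) on D(U)={1,6,7,8} D(W)={1,4,8}: U {1,6,7,8}->{1,6,7}; W {1,4,8}->{4,8} => REVISION
Constraint 4 (V < Y) on D(V)={1,5,8} D(Y)={1,2,3}: V {1,5,8}->{1}; Y {1,2,3}->{2,3} => REVISION
Total revisions = 2

Answer: 2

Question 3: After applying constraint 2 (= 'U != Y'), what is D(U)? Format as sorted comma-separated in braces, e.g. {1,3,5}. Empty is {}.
Constraint 1 (W != U) on D(W)={1,4,8} D(U)={1,6,7,8}: no change
Constraint 2 (U != Y) on D(U)={1,6,7,8} D(Y)={1,2,3}: no change
So after constraint 2: D(U) = {1,6,7,8}

Answer: {1,6,7,8}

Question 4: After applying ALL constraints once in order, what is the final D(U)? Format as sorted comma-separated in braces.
Constraint 1 (W != U) on D(W)={1,4,8} D(U)={1,6,7,8}: no change
Constraint 2 (U != Y) on D(U)={1,6,7,8} D(Y)={1,2,3}: no change
Constraint 3 (U < W) on D(U)={1,6,7,8} D(W)={1,4,8}: U {1,6,7,8}->{1,6,7}; W {1,4,8}->{4,8}
Constraint 4 (V < Y) on D(V)={1,5,8} D(Y)={1,2,3}: V {1,5,8}->{1}; Y {1,2,3}->{2,3}
So after all 4 constraints: D(U) = {1,6,7}

Answer: {1,6,7}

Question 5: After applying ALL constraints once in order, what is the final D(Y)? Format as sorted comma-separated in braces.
Constraint 1 (W != U) on D(W)={1,4,8} D(U)={1,6,7,8}: no change
Constraint 2 (U != Y) on D(U)={1,6,7,8} D(Y)={1,2,3}: no change
Constraint 3 (U < W) on D(U)={1,6,7,8} D(W)={1,4,8}: U {1,6,7,8}->{1,6,7}; W {1,4,8}->{4,8}
Constraint 4 (V < Y) on D(V)={1,5,8} D(Y)={1,2,3}: V {1,5,8}->{1}; Y {1,2,3}->{2,3}
So after all 4 constraints: D(Y) = {2,3}

Answer: {2,3}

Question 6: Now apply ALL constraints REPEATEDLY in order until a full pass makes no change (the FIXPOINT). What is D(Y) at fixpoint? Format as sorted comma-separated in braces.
Answer: {2,3}

Derivation:
pass 0 (initial): D(Y)={1,2,3}
pass 1: U {1,6,7,8}->{1,6,7}; V {1,5,8}->{1}; W {1,4,8}->{4,8}; Y {1,2,3}->{2,3}
pass 2: no change
Fixpoint after 2 passes: D(Y) = {2,3}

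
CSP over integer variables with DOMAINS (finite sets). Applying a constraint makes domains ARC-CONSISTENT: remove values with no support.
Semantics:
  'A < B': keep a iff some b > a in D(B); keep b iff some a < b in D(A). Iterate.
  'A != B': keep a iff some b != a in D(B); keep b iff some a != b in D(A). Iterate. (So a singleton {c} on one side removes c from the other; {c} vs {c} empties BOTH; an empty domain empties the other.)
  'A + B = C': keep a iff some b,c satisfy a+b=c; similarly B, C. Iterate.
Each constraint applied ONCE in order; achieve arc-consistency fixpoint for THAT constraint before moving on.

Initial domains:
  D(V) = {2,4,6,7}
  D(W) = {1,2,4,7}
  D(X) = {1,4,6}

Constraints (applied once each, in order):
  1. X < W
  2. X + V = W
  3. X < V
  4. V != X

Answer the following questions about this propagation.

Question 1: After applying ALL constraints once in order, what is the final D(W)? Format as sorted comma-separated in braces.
Constraint 1 (X < W) on D(X)={1,4,6} D(W)={1,2,4,7}: W {1,2,4,7}->{2,4,7}
Constraint 2 (X + V = W) on D(X)={1,4,6} D(V)={2,4,6,7} D(W)={2,4,7}: X {1,4,6}->{1}; V {2,4,6,7}->{6}; W {2,4,7}->{7}
Constraint 3 (X < V) on D(X)={1} D(V)={6}: no change
Constraint 4 (V != X) on D(V)={6} D(X)={1}: no change
So after all 4 constraints: D(W) = {7}

Answer: {7}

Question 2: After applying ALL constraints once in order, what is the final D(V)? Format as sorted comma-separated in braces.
Answer: {6}

Derivation:
Constraint 1 (X < W) on D(X)={1,4,6} D(W)={1,2,4,7}: W {1,2,4,7}->{2,4,7}
Constraint 2 (X + V = W) on D(X)={1,4,6} D(V)={2,4,6,7} D(W)={2,4,7}: X {1,4,6}->{1}; V {2,4,6,7}->{6}; W {2,4,7}->{7}
Constraint 3 (X < V) on D(X)={1} D(V)={6}: no change
Constraint 4 (V != X) on D(V)={6} D(X)={1}: no change
So after all 4 constraints: D(V) = {6}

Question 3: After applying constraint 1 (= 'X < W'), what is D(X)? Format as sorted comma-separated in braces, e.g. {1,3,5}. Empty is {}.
Answer: {1,4,6}

Derivation:
Constraint 1 (X < W) on D(X)={1,4,6} D(W)={1,2,4,7}: W {1,2,4,7}->{2,4,7}
So after constraint 1: D(X) = {1,4,6}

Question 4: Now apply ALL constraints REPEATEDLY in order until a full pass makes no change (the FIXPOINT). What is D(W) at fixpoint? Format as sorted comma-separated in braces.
pass 0 (initial): D(W)={1,2,4,7}
pass 1: V {2,4,6,7}->{6}; W {1,2,4,7}->{7}; X {1,4,6}->{1}
pass 2: no change
Fixpoint after 2 passes: D(W) = {7}

Answer: {7}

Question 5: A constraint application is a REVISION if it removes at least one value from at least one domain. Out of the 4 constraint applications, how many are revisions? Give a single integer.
Constraint 1 (X < W) on D(X)={1,4,6} D(W)={1,2,4,7}: W {1,2,4,7}->{2,4,7} => REVISION
Constraint 2 (X + V = W) on D(X)={1,4,6} D(V)={2,4,6,7} D(W)={2,4,7}: X {1,4,6}->{1}; V {2,4,6,7}->{6}; W {2,4,7}->{7} => REVISION
Constraint 3 (X < V) on D(X)={1} D(V)={6}: no change => not a revision
Constraint 4 (V != X) on D(V)={6} D(X)={1}: no change => not a revision
Total revisions = 2

Answer: 2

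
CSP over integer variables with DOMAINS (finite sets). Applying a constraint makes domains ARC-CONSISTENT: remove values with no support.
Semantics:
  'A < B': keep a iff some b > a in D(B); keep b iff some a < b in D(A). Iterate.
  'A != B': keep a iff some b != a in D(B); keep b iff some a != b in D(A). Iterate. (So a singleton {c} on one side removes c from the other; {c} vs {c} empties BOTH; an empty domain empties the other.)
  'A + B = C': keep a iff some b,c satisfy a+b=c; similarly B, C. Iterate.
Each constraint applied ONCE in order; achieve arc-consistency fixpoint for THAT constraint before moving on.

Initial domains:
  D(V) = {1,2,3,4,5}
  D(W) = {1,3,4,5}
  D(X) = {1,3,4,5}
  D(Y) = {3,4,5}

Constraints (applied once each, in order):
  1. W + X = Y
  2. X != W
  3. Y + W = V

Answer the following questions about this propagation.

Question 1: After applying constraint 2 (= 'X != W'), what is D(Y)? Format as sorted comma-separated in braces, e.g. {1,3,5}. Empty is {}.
Constraint 1 (W + X = Y) on D(W)={1,3,4,5} D(X)={1,3,4,5} D(Y)={3,4,5}: W {1,3,4,5}->{1,3,4}; X {1,3,4,5}->{1,3,4}; Y {3,4,5}->{4,5}
Constraint 2 (X != W) on D(X)={1,3,4} D(W)={1,3,4}: no change
So after constraint 2: D(Y) = {4,5}

Answer: {4,5}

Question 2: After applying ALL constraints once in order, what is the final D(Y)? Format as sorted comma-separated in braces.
Constraint 1 (W + X = Y) on D(W)={1,3,4,5} D(X)={1,3,4,5} D(Y)={3,4,5}: W {1,3,4,5}->{1,3,4}; X {1,3,4,5}->{1,3,4}; Y {3,4,5}->{4,5}
Constraint 2 (X != W) on D(X)={1,3,4} D(W)={1,3,4}: no change
Constraint 3 (Y + W = V) on D(Y)={4,5} D(W)={1,3,4} D(V)={1,2,3,4,5}: Y {4,5}->{4}; W {1,3,4}->{1}; V {1,2,3,4,5}->{5}
So after all 3 constraints: D(Y) = {4}

Answer: {4}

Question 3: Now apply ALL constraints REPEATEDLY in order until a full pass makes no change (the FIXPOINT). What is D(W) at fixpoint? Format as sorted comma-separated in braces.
pass 0 (initial): D(W)={1,3,4,5}
pass 1: V {1,2,3,4,5}->{5}; W {1,3,4,5}->{1}; X {1,3,4,5}->{1,3,4}; Y {3,4,5}->{4}
pass 2: X {1,3,4}->{3}
pass 3: no change
Fixpoint after 3 passes: D(W) = {1}

Answer: {1}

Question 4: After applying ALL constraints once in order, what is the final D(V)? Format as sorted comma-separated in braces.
Constraint 1 (W + X = Y) on D(W)={1,3,4,5} D(X)={1,3,4,5} D(Y)={3,4,5}: W {1,3,4,5}->{1,3,4}; X {1,3,4,5}->{1,3,4}; Y {3,4,5}->{4,5}
Constraint 2 (X != W) on D(X)={1,3,4} D(W)={1,3,4}: no change
Constraint 3 (Y + W = V) on D(Y)={4,5} D(W)={1,3,4} D(V)={1,2,3,4,5}: Y {4,5}->{4}; W {1,3,4}->{1}; V {1,2,3,4,5}->{5}
So after all 3 constraints: D(V) = {5}

Answer: {5}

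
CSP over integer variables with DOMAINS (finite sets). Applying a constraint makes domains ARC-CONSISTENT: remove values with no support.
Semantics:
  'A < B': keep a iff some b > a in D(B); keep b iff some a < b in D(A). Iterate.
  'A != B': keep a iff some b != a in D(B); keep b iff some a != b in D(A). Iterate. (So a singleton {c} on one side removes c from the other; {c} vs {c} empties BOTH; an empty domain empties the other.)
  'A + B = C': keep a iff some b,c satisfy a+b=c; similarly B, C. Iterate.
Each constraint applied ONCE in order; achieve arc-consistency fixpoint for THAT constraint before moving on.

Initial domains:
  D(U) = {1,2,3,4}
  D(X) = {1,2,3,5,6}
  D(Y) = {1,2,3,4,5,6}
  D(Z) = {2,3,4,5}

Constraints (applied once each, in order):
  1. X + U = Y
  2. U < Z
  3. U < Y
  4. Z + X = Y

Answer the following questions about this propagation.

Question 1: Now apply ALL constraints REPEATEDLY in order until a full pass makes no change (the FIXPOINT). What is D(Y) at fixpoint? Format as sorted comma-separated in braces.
pass 0 (initial): D(Y)={1,2,3,4,5,6}
pass 1: X {1,2,3,5,6}->{1,2,3}; Y {1,2,3,4,5,6}->{3,4,5,6}
pass 2: no change
Fixpoint after 2 passes: D(Y) = {3,4,5,6}

Answer: {3,4,5,6}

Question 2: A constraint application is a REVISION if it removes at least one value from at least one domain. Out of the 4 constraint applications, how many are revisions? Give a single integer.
Answer: 2

Derivation:
Constraint 1 (X + U = Y) on D(X)={1,2,3,5,6} D(U)={1,2,3,4} D(Y)={1,2,3,4,5,6}: X {1,2,3,5,6}->{1,2,3,5}; Y {1,2,3,4,5,6}->{2,3,4,5,6} => REVISION
Constraint 2 (U < Z) on D(U)={1,2,3,4} D(Z)={2,3,4,5}: no change => not a revision
Constraint 3 (U < Y) on D(U)={1,2,3,4} D(Y)={2,3,4,5,6}: no change => not a revision
Constraint 4 (Z + X = Y) on D(Z)={2,3,4,5} D(X)={1,2,3,5} D(Y)={2,3,4,5,6}: X {1,2,3,5}->{1,2,3}; Y {2,3,4,5,6}->{3,4,5,6} => REVISION
Total revisions = 2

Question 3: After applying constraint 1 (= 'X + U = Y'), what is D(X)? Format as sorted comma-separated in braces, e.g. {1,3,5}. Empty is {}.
Answer: {1,2,3,5}

Derivation:
Constraint 1 (X + U = Y) on D(X)={1,2,3,5,6} D(U)={1,2,3,4} D(Y)={1,2,3,4,5,6}: X {1,2,3,5,6}->{1,2,3,5}; Y {1,2,3,4,5,6}->{2,3,4,5,6}
So after constraint 1: D(X) = {1,2,3,5}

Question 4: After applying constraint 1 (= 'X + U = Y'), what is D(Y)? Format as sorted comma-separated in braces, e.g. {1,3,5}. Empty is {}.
Constraint 1 (X + U = Y) on D(X)={1,2,3,5,6} D(U)={1,2,3,4} D(Y)={1,2,3,4,5,6}: X {1,2,3,5,6}->{1,2,3,5}; Y {1,2,3,4,5,6}->{2,3,4,5,6}
So after constraint 1: D(Y) = {2,3,4,5,6}

Answer: {2,3,4,5,6}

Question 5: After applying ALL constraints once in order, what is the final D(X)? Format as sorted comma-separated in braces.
Answer: {1,2,3}

Derivation:
Constraint 1 (X + U = Y) on D(X)={1,2,3,5,6} D(U)={1,2,3,4} D(Y)={1,2,3,4,5,6}: X {1,2,3,5,6}->{1,2,3,5}; Y {1,2,3,4,5,6}->{2,3,4,5,6}
Constraint 2 (U < Z) on D(U)={1,2,3,4} D(Z)={2,3,4,5}: no change
Constraint 3 (U < Y) on D(U)={1,2,3,4} D(Y)={2,3,4,5,6}: no change
Constraint 4 (Z + X = Y) on D(Z)={2,3,4,5} D(X)={1,2,3,5} D(Y)={2,3,4,5,6}: X {1,2,3,5}->{1,2,3}; Y {2,3,4,5,6}->{3,4,5,6}
So after all 4 constraints: D(X) = {1,2,3}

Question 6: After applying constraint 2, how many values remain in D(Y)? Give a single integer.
Answer: 5

Derivation:
Constraint 1 (X + U = Y) on D(X)={1,2,3,5,6} D(U)={1,2,3,4} D(Y)={1,2,3,4,5,6}: X {1,2,3,5,6}->{1,2,3,5}; Y {1,2,3,4,5,6}->{2,3,4,5,6}
Constraint 2 (U < Z) on D(U)={1,2,3,4} D(Z)={2,3,4,5}: no change
So after constraint 2: D(Y)={2,3,4,5,6}, size = 5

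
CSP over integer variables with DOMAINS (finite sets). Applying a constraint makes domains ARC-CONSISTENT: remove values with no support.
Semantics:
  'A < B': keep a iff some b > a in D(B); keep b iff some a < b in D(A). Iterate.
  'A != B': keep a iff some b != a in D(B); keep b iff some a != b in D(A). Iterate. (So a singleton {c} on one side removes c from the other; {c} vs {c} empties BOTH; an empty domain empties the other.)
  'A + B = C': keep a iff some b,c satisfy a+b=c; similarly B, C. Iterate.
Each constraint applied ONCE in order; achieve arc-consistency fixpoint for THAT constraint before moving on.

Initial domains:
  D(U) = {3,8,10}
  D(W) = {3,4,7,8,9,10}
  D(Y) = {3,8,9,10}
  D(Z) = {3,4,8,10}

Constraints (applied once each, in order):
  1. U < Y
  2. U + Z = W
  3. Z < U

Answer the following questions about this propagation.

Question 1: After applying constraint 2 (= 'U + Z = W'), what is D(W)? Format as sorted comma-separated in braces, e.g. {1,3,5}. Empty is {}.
Constraint 1 (U < Y) on D(U)={3,8,10} D(Y)={3,8,9,10}: U {3,8,10}->{3,8}; Y {3,8,9,10}->{8,9,10}
Constraint 2 (U + Z = W) on D(U)={3,8} D(Z)={3,4,8,10} D(W)={3,4,7,8,9,10}: U {3,8}->{3}; Z {3,4,8,10}->{4}; W {3,4,7,8,9,10}->{7}
So after constraint 2: D(W) = {7}

Answer: {7}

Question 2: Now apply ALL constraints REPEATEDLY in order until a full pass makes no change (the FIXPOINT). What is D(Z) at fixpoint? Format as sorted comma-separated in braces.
Answer: {}

Derivation:
pass 0 (initial): D(Z)={3,4,8,10}
pass 1: U {3,8,10}->{}; W {3,4,7,8,9,10}->{7}; Y {3,8,9,10}->{8,9,10}; Z {3,4,8,10}->{}
pass 2: W {7}->{}; Y {8,9,10}->{}
pass 3: no change
Fixpoint after 3 passes: D(Z) = {}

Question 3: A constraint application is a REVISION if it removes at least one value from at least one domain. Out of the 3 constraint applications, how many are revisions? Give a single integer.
Constraint 1 (U < Y) on D(U)={3,8,10} D(Y)={3,8,9,10}: U {3,8,10}->{3,8}; Y {3,8,9,10}->{8,9,10} => REVISION
Constraint 2 (U + Z = W) on D(U)={3,8} D(Z)={3,4,8,10} D(W)={3,4,7,8,9,10}: U {3,8}->{3}; Z {3,4,8,10}->{4}; W {3,4,7,8,9,10}->{7} => REVISION
Constraint 3 (Z < U) on D(Z)={4} D(U)={3}: Z {4}->{}; U {3}->{} => REVISION
Total revisions = 3

Answer: 3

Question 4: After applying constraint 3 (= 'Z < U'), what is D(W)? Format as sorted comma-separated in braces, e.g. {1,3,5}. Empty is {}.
Constraint 1 (U < Y) on D(U)={3,8,10} D(Y)={3,8,9,10}: U {3,8,10}->{3,8}; Y {3,8,9,10}->{8,9,10}
Constraint 2 (U + Z = W) on D(U)={3,8} D(Z)={3,4,8,10} D(W)={3,4,7,8,9,10}: U {3,8}->{3}; Z {3,4,8,10}->{4}; W {3,4,7,8,9,10}->{7}
Constraint 3 (Z < U) on D(Z)={4} D(U)={3}: Z {4}->{}; U {3}->{}
So after constraint 3: D(W) = {7}

Answer: {7}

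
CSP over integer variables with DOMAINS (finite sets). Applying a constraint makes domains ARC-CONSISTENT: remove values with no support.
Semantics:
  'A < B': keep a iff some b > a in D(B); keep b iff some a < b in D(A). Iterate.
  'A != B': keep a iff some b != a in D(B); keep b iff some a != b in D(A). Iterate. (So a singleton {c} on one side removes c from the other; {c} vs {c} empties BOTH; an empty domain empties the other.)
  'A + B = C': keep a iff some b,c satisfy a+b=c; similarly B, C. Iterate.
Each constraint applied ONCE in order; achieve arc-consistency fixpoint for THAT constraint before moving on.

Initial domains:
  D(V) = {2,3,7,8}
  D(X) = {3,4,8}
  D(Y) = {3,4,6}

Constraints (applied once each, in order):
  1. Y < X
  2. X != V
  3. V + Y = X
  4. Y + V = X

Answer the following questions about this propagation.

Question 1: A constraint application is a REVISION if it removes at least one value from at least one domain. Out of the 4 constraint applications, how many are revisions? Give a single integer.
Constraint 1 (Y < X) on D(Y)={3,4,6} D(X)={3,4,8}: X {3,4,8}->{4,8} => REVISION
Constraint 2 (X != V) on D(X)={4,8} D(V)={2,3,7,8}: no change => not a revision
Constraint 3 (V + Y = X) on D(V)={2,3,7,8} D(Y)={3,4,6} D(X)={4,8}: V {2,3,7,8}->{2}; Y {3,4,6}->{6}; X {4,8}->{8} => REVISION
Constraint 4 (Y + V = X) on D(Y)={6} D(V)={2} D(X)={8}: no change => not a revision
Total revisions = 2

Answer: 2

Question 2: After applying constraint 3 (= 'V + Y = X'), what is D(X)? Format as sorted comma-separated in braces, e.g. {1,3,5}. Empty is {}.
Constraint 1 (Y < X) on D(Y)={3,4,6} D(X)={3,4,8}: X {3,4,8}->{4,8}
Constraint 2 (X != V) on D(X)={4,8} D(V)={2,3,7,8}: no change
Constraint 3 (V + Y = X) on D(V)={2,3,7,8} D(Y)={3,4,6} D(X)={4,8}: V {2,3,7,8}->{2}; Y {3,4,6}->{6}; X {4,8}->{8}
So after constraint 3: D(X) = {8}

Answer: {8}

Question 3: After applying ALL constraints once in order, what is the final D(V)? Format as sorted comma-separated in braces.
Constraint 1 (Y < X) on D(Y)={3,4,6} D(X)={3,4,8}: X {3,4,8}->{4,8}
Constraint 2 (X != V) on D(X)={4,8} D(V)={2,3,7,8}: no change
Constraint 3 (V + Y = X) on D(V)={2,3,7,8} D(Y)={3,4,6} D(X)={4,8}: V {2,3,7,8}->{2}; Y {3,4,6}->{6}; X {4,8}->{8}
Constraint 4 (Y + V = X) on D(Y)={6} D(V)={2} D(X)={8}: no change
So after all 4 constraints: D(V) = {2}

Answer: {2}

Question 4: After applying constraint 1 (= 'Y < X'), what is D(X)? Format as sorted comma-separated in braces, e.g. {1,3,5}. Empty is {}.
Answer: {4,8}

Derivation:
Constraint 1 (Y < X) on D(Y)={3,4,6} D(X)={3,4,8}: X {3,4,8}->{4,8}
So after constraint 1: D(X) = {4,8}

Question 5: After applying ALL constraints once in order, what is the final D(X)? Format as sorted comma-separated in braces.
Answer: {8}

Derivation:
Constraint 1 (Y < X) on D(Y)={3,4,6} D(X)={3,4,8}: X {3,4,8}->{4,8}
Constraint 2 (X != V) on D(X)={4,8} D(V)={2,3,7,8}: no change
Constraint 3 (V + Y = X) on D(V)={2,3,7,8} D(Y)={3,4,6} D(X)={4,8}: V {2,3,7,8}->{2}; Y {3,4,6}->{6}; X {4,8}->{8}
Constraint 4 (Y + V = X) on D(Y)={6} D(V)={2} D(X)={8}: no change
So after all 4 constraints: D(X) = {8}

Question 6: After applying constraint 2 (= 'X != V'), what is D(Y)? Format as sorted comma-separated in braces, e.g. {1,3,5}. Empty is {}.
Constraint 1 (Y < X) on D(Y)={3,4,6} D(X)={3,4,8}: X {3,4,8}->{4,8}
Constraint 2 (X != V) on D(X)={4,8} D(V)={2,3,7,8}: no change
So after constraint 2: D(Y) = {3,4,6}

Answer: {3,4,6}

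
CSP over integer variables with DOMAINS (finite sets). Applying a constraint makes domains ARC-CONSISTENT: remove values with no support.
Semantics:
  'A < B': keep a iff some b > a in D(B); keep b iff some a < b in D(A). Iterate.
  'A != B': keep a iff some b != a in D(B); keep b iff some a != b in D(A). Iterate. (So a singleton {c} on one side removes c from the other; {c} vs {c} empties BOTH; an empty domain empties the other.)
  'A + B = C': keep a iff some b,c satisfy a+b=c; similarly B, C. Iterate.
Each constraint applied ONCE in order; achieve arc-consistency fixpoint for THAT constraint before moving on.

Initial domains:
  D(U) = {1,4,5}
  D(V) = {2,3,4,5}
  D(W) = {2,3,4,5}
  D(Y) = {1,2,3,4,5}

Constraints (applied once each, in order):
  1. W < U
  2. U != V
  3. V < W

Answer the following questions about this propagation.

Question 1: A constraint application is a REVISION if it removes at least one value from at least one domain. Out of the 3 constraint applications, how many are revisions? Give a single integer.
Constraint 1 (W < U) on D(W)={2,3,4,5} D(U)={1,4,5}: W {2,3,4,5}->{2,3,4}; U {1,4,5}->{4,5} => REVISION
Constraint 2 (U != V) on D(U)={4,5} D(V)={2,3,4,5}: no change => not a revision
Constraint 3 (V < W) on D(V)={2,3,4,5} D(W)={2,3,4}: V {2,3,4,5}->{2,3}; W {2,3,4}->{3,4} => REVISION
Total revisions = 2

Answer: 2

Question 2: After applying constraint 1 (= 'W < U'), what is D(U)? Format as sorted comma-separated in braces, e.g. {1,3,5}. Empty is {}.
Answer: {4,5}

Derivation:
Constraint 1 (W < U) on D(W)={2,3,4,5} D(U)={1,4,5}: W {2,3,4,5}->{2,3,4}; U {1,4,5}->{4,5}
So after constraint 1: D(U) = {4,5}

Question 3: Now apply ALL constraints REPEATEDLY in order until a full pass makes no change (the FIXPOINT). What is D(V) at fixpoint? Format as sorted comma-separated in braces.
Answer: {2,3}

Derivation:
pass 0 (initial): D(V)={2,3,4,5}
pass 1: U {1,4,5}->{4,5}; V {2,3,4,5}->{2,3}; W {2,3,4,5}->{3,4}
pass 2: no change
Fixpoint after 2 passes: D(V) = {2,3}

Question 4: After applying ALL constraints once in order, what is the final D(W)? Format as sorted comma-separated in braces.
Constraint 1 (W < U) on D(W)={2,3,4,5} D(U)={1,4,5}: W {2,3,4,5}->{2,3,4}; U {1,4,5}->{4,5}
Constraint 2 (U != V) on D(U)={4,5} D(V)={2,3,4,5}: no change
Constraint 3 (V < W) on D(V)={2,3,4,5} D(W)={2,3,4}: V {2,3,4,5}->{2,3}; W {2,3,4}->{3,4}
So after all 3 constraints: D(W) = {3,4}

Answer: {3,4}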